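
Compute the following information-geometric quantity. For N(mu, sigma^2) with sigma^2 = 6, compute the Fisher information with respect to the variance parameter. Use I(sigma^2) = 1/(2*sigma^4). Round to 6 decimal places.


Fisher information for variance: I(sigma^2) = 1/(2*sigma^4).
sigma^2 = 6, so sigma^4 = 36.
I = 1/(2*36) = 1/72 = 0.013889

0.013889


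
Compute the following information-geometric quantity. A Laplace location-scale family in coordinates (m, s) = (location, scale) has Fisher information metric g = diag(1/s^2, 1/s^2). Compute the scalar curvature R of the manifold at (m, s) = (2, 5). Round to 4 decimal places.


The metric has the form g = (A dm^2 + B ds^2)/s^2 with A = 1, B = 1.
Substitute u = sqrt(A/B)*m: g = B*(du^2 + ds^2)/s^2, i.e. B times the
Poincare upper half-plane metric, which has constant Gaussian curvature -1.
Scaling a 2D metric by a constant c divides the Gaussian curvature by c,
so K = -1/B = -1/(1) = -1.0000 everywhere (the point (m, s) = (2, 5) is irrelevant:
the curvature is constant).
Scalar curvature in dimension 2: R = 2K = -2/(1) = -2.0000.

-2.0000


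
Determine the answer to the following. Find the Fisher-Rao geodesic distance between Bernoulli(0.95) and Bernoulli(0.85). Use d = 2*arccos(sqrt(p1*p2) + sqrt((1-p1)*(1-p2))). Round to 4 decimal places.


Geodesic distance on Bernoulli manifold:
d(p1,p2) = 2*arccos(sqrt(p1*p2) + sqrt((1-p1)*(1-p2))).
sqrt(p1*p2) = sqrt(0.95*0.85) = 0.89861.
sqrt((1-p1)*(1-p2)) = sqrt(0.05*0.15) = 0.086603.
arg = 0.89861 + 0.086603 = 0.985213.
d = 2*arccos(0.985213) = 0.3444

0.3444


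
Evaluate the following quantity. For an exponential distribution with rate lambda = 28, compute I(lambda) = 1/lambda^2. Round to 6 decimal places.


Fisher information for exponential: I(lambda) = 1/lambda^2.
lambda = 28, lambda^2 = 784.
I = 1/784 = 0.001276

0.001276


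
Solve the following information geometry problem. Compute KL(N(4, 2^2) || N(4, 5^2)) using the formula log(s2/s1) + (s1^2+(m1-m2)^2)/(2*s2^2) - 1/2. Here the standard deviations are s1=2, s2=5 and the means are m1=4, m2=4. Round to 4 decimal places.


KL divergence between normal distributions:
KL = log(s2/s1) + (s1^2 + (m1-m2)^2)/(2*s2^2) - 1/2.
log(5/2) = 0.916291.
(2^2 + (4-4)^2)/(2*5^2) = (4 + 0)/50 = 0.08.
KL = 0.916291 + 0.08 - 0.5 = 0.4963

0.4963


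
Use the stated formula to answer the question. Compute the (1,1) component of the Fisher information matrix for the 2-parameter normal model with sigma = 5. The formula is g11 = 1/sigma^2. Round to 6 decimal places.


For the 2-parameter normal family, the Fisher metric has:
  g11 = 1/sigma^2, g22 = 2/sigma^2.
sigma = 5, sigma^2 = 25.
g11 = 0.040000

0.040000


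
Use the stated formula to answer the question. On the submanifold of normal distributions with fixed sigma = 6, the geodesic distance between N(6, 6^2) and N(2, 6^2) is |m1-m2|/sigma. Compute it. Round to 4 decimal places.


On the fixed-variance normal subfamily, geodesic distance = |m1-m2|/sigma.
|6 - 2| = 4.
sigma = 6.
d = 4/6 = 0.6667

0.6667


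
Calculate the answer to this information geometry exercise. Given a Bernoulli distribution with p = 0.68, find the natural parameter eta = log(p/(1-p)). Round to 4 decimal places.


Natural parameter for Bernoulli: eta = log(p/(1-p)).
p = 0.68, 1-p = 0.32.
p/(1-p) = 2.125.
eta = log(2.125) = 0.7538

0.7538


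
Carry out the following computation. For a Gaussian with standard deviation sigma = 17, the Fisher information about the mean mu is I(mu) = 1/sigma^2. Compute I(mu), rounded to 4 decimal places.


The Fisher information for the mean of a normal distribution is I(mu) = 1/sigma^2.
sigma = 17, so sigma^2 = 289.
I(mu) = 1/289 = 0.0035

0.0035


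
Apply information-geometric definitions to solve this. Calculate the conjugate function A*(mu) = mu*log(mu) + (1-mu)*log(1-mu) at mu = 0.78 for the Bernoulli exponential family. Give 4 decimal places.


Legendre transform for Bernoulli:
A*(mu) = mu*log(mu) + (1-mu)*log(1-mu).
mu = 0.78, 1-mu = 0.22.
mu*log(mu) = 0.78*log(0.78) = -0.1938.
(1-mu)*log(1-mu) = 0.22*log(0.22) = -0.333108.
A* = -0.1938 + -0.333108 = -0.5269

-0.5269


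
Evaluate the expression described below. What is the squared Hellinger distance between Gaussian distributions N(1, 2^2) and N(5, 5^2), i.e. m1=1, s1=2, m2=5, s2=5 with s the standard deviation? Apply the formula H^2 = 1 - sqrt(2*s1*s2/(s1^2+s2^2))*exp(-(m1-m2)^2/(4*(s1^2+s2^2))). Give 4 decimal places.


Squared Hellinger distance for Gaussians:
H^2 = 1 - sqrt(2*s1*s2/(s1^2+s2^2)) * exp(-(m1-m2)^2/(4*(s1^2+s2^2))).
s1^2 = 4, s2^2 = 25, s1^2+s2^2 = 29.
sqrt(2*2*5/(29)) = 0.830455.
(m1-m2)^2 = (-4)^2 = 16.
exp(-16/(4*29)) = exp(-0.137931) = 0.871159.
H^2 = 1 - 0.830455*0.871159 = 0.2765

0.2765


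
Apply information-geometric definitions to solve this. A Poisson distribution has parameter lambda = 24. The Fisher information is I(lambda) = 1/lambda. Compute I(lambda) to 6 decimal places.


Fisher information for Poisson: I(lambda) = 1/lambda.
lambda = 24.
I(lambda) = 1/24 = 0.041667

0.041667


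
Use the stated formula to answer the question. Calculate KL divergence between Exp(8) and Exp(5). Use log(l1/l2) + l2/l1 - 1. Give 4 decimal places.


KL divergence for exponential family:
KL = log(l1/l2) + l2/l1 - 1.
log(8/5) = 0.470004.
5/8 = 0.625.
KL = 0.470004 + 0.625 - 1 = 0.0950

0.0950


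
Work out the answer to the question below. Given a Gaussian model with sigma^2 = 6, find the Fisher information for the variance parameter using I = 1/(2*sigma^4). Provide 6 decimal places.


Fisher information for variance: I(sigma^2) = 1/(2*sigma^4).
sigma^2 = 6, so sigma^4 = 36.
I = 1/(2*36) = 1/72 = 0.013889

0.013889


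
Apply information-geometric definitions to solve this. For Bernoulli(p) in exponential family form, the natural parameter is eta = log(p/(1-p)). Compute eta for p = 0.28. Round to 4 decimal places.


Natural parameter for Bernoulli: eta = log(p/(1-p)).
p = 0.28, 1-p = 0.72.
p/(1-p) = 0.388889.
eta = log(0.388889) = -0.9445

-0.9445


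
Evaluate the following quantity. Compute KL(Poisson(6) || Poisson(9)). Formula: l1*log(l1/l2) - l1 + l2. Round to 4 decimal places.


KL divergence for Poisson:
KL = l1*log(l1/l2) - l1 + l2.
l1 = 6, l2 = 9.
log(6/9) = -0.405465.
l1*log(l1/l2) = 6 * -0.405465 = -2.432791.
KL = -2.432791 - 6 + 9 = 0.5672

0.5672


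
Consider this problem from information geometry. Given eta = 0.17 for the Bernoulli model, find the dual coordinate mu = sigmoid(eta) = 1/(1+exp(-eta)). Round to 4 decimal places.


Dual coordinate (expectation parameter) for Bernoulli:
mu = 1/(1+exp(-eta)).
eta = 0.17.
exp(-eta) = exp(-0.17) = 0.843665.
mu = 1/(1+0.843665) = 0.5424

0.5424


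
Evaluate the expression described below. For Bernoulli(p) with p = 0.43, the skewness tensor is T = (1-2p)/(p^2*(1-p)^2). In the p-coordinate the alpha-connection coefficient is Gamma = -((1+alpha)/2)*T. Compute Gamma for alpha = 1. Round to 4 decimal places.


Skewness (Amari-Chentsov) tensor: T = (1-2p)/(p^2*(1-p)^2).
p = 0.43, 1-2p = 0.14, p^2 = 0.1849, (1-p)^2 = 0.3249.
T = 0.14/(0.1849 * 0.3249) = 2.330459.
In the p-coordinate, Gamma^(alpha) = Gamma^(0) - (alpha/2)*T with Gamma^(0) = (1/2)*g'(p) = -T/2,
so Gamma^(alpha) = -((1+alpha)/2)*T.
alpha = 1, -(1+alpha)/2 = -1.0.
Gamma = -1.0 * 2.330459 = -2.3305

-2.3305


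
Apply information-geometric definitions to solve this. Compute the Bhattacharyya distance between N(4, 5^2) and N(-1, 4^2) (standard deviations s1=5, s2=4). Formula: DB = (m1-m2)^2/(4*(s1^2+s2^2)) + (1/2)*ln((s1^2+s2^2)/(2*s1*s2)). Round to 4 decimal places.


Bhattacharyya distance between two Gaussians:
DB = (m1-m2)^2/(4*(s1^2+s2^2)) + (1/2)*ln((s1^2+s2^2)/(2*s1*s2)).
(m1-m2)^2 = (5)^2 = 25.
s1^2+s2^2 = 25 + 16 = 41.
term1 = 25/164 = 0.152439.
term2 = 0.5*ln(41/40.0) = 0.012346.
DB = 0.152439 + 0.012346 = 0.1648

0.1648


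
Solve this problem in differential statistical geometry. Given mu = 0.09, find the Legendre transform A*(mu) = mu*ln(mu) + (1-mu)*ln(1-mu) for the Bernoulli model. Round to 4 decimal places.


Legendre transform for Bernoulli:
A*(mu) = mu*log(mu) + (1-mu)*log(1-mu).
mu = 0.09, 1-mu = 0.91.
mu*log(mu) = 0.09*log(0.09) = -0.216715.
(1-mu)*log(1-mu) = 0.91*log(0.91) = -0.085823.
A* = -0.216715 + -0.085823 = -0.3025

-0.3025


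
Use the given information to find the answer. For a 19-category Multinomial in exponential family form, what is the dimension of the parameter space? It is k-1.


Exponential family dimension calculation:
For Multinomial with k=19 categories, dim = k-1 = 18.

18


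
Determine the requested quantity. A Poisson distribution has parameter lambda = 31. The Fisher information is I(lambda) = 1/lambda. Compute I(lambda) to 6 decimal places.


Fisher information for Poisson: I(lambda) = 1/lambda.
lambda = 31.
I(lambda) = 1/31 = 0.032258

0.032258


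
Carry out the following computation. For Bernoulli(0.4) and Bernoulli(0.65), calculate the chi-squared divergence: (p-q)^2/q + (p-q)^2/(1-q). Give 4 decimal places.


Chi-squared divergence between Bernoulli distributions:
chi^2 = (p-q)^2/q + (p-q)^2/(1-q).
p = 0.4, q = 0.65, p-q = -0.25.
(p-q)^2 = 0.0625.
term1 = 0.0625/0.65 = 0.096154.
term2 = 0.0625/0.35 = 0.178571.
chi^2 = 0.096154 + 0.178571 = 0.2747

0.2747


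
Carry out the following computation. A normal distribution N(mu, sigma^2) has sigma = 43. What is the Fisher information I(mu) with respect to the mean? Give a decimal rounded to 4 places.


The Fisher information for the mean of a normal distribution is I(mu) = 1/sigma^2.
sigma = 43, so sigma^2 = 1849.
I(mu) = 1/1849 = 0.0005

0.0005


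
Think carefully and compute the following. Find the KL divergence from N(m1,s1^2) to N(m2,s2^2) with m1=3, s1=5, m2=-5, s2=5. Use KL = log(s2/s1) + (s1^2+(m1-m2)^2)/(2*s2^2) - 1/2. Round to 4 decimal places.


KL divergence between normal distributions:
KL = log(s2/s1) + (s1^2 + (m1-m2)^2)/(2*s2^2) - 1/2.
log(5/5) = 0.0.
(5^2 + (3--5)^2)/(2*5^2) = (25 + 64)/50 = 1.78.
KL = 0.0 + 1.78 - 0.5 = 1.2800

1.2800


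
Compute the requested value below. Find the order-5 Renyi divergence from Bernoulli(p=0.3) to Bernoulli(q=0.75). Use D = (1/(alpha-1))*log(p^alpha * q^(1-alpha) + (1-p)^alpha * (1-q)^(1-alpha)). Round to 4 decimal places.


Renyi divergence of order alpha between Bernoulli distributions:
D = (1/(alpha-1))*log(p^alpha * q^(1-alpha) + (1-p)^alpha * (1-q)^(1-alpha)).
alpha = 5, p = 0.3, q = 0.75.
p^alpha * q^(1-alpha) = 0.3^5 * 0.75^-4 = 0.00768.
(1-p)^alpha * (1-q)^(1-alpha) = 0.7^5 * 0.25^-4 = 43.02592.
sum = 0.00768 + 43.02592 = 43.0336.
D = (1/4)*log(43.0336) = 0.9405

0.9405


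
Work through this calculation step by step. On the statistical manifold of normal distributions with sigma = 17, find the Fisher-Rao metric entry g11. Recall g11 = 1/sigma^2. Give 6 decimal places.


For the 2-parameter normal family, the Fisher metric has:
  g11 = 1/sigma^2, g22 = 2/sigma^2.
sigma = 17, sigma^2 = 289.
g11 = 0.003460

0.003460


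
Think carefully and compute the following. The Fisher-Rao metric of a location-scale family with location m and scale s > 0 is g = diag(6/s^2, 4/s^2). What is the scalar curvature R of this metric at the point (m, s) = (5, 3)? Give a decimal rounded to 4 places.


The metric has the form g = (A dm^2 + B ds^2)/s^2 with A = 6, B = 4.
Substitute u = sqrt(A/B)*m: g = B*(du^2 + ds^2)/s^2, i.e. B times the
Poincare upper half-plane metric, which has constant Gaussian curvature -1.
Scaling a 2D metric by a constant c divides the Gaussian curvature by c,
so K = -1/B = -1/(4) = -0.2500 everywhere (the point (m, s) = (5, 3) is irrelevant:
the curvature is constant).
Scalar curvature in dimension 2: R = 2K = -2/(4) = -0.5000.

-0.5000


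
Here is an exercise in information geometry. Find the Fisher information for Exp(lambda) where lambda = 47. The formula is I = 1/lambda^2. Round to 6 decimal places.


Fisher information for exponential: I(lambda) = 1/lambda^2.
lambda = 47, lambda^2 = 2209.
I = 1/2209 = 0.000453

0.000453


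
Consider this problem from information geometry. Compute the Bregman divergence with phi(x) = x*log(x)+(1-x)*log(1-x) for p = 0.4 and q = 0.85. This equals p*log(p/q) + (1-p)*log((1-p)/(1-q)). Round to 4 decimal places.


Bregman divergence with negative entropy generator:
D = p*log(p/q) + (1-p)*log((1-p)/(1-q)).
p = 0.4, q = 0.85.
p*log(p/q) = 0.4*log(0.4/0.85) = -0.301509.
(1-p)*log((1-p)/(1-q)) = 0.6*log(0.6/0.15) = 0.831777.
D = -0.301509 + 0.831777 = 0.5303

0.5303


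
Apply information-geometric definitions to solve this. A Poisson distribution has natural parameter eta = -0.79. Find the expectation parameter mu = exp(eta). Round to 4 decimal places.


Expectation parameter for Poisson exponential family:
mu = exp(eta).
eta = -0.79.
mu = exp(-0.79) = 0.4538

0.4538


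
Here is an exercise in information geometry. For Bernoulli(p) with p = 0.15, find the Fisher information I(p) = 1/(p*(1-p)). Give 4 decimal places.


For Bernoulli(p), Fisher information is I(p) = 1/(p*(1-p)).
p = 0.15, 1-p = 0.85.
p*(1-p) = 0.1275.
I(p) = 1/0.1275 = 7.8431

7.8431


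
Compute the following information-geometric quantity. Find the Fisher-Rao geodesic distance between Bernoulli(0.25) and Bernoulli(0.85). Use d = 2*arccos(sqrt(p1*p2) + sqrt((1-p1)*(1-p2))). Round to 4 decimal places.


Geodesic distance on Bernoulli manifold:
d(p1,p2) = 2*arccos(sqrt(p1*p2) + sqrt((1-p1)*(1-p2))).
sqrt(p1*p2) = sqrt(0.25*0.85) = 0.460977.
sqrt((1-p1)*(1-p2)) = sqrt(0.75*0.15) = 0.33541.
arg = 0.460977 + 0.33541 = 0.796387.
d = 2*arccos(0.796387) = 1.2990

1.2990


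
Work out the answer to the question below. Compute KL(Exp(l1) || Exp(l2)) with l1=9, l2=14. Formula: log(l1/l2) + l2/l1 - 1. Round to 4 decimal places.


KL divergence for exponential family:
KL = log(l1/l2) + l2/l1 - 1.
log(9/14) = -0.441833.
14/9 = 1.555556.
KL = -0.441833 + 1.555556 - 1 = 0.1137

0.1137


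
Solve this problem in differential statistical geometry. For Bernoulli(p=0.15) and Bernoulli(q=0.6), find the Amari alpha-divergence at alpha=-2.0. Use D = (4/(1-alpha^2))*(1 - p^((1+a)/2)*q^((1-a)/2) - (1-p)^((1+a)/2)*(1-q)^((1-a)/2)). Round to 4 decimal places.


Amari alpha-divergence:
D = (4/(1-alpha^2))*(1 - p^((1+a)/2)*q^((1-a)/2) - (1-p)^((1+a)/2)*(1-q)^((1-a)/2)).
alpha = -2.0, p = 0.15, q = 0.6.
e1 = (1+alpha)/2 = -0.5, e2 = (1-alpha)/2 = 1.5.
t1 = p^e1 * q^e2 = 0.15^-0.5 * 0.6^1.5 = 1.2.
t2 = (1-p)^e1 * (1-q)^e2 = 0.85^-0.5 * 0.4^1.5 = 0.274398.
4/(1-alpha^2) = -1.333333.
D = -1.333333*(1 - 1.2 - 0.274398) = 0.6325

0.6325


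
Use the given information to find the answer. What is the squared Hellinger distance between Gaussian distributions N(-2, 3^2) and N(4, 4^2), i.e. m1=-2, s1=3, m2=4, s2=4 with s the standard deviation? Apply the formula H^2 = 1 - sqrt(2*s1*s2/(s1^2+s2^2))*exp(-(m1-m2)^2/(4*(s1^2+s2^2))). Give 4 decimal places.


Squared Hellinger distance for Gaussians:
H^2 = 1 - sqrt(2*s1*s2/(s1^2+s2^2)) * exp(-(m1-m2)^2/(4*(s1^2+s2^2))).
s1^2 = 9, s2^2 = 16, s1^2+s2^2 = 25.
sqrt(2*3*4/(25)) = 0.979796.
(m1-m2)^2 = (-6)^2 = 36.
exp(-36/(4*25)) = exp(-0.36) = 0.697676.
H^2 = 1 - 0.979796*0.697676 = 0.3164

0.3164


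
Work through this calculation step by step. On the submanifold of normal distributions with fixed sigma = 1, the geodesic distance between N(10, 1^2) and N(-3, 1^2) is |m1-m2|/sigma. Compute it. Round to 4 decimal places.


On the fixed-variance normal subfamily, geodesic distance = |m1-m2|/sigma.
|10 - -3| = 13.
sigma = 1.
d = 13/1 = 13.0000

13.0000


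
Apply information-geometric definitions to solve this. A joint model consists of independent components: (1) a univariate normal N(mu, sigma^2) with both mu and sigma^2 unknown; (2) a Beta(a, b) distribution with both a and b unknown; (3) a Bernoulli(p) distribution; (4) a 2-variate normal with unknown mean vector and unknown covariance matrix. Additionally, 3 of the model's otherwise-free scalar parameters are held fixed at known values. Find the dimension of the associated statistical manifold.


The dimension of a statistical manifold equals the number of free
(independent) real parameters of the model. For a product of independent
blocks the parameter counts add.
- normal (mu, sigma^2): 2.
- Beta (a, b): 2.
- Bernoulli (p): 1.
- 2-variate normal: 2 (mean) + 2*3/2 = 3 (symmetric covariance) = 5.
Total = 2 + 2 + 1 + 5 = 10.
3 parameter(s) fixed at known values: 10 - 3 = 7.
Dimension = 7

7


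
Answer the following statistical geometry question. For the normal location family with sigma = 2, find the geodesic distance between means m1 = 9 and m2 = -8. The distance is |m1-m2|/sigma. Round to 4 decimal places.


On the fixed-variance normal subfamily, geodesic distance = |m1-m2|/sigma.
|9 - -8| = 17.
sigma = 2.
d = 17/2 = 8.5000

8.5000


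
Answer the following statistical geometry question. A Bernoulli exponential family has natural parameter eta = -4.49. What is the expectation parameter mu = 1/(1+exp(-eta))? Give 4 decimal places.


Dual coordinate (expectation parameter) for Bernoulli:
mu = 1/(1+exp(-eta)).
eta = -4.49.
exp(-eta) = exp(4.49) = 89.121446.
mu = 1/(1+89.121446) = 0.0111

0.0111


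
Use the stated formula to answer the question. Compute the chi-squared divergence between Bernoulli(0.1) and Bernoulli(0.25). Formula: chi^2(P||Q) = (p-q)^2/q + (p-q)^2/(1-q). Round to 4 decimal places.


Chi-squared divergence between Bernoulli distributions:
chi^2 = (p-q)^2/q + (p-q)^2/(1-q).
p = 0.1, q = 0.25, p-q = -0.15.
(p-q)^2 = 0.0225.
term1 = 0.0225/0.25 = 0.09.
term2 = 0.0225/0.75 = 0.03.
chi^2 = 0.09 + 0.03 = 0.1200

0.1200


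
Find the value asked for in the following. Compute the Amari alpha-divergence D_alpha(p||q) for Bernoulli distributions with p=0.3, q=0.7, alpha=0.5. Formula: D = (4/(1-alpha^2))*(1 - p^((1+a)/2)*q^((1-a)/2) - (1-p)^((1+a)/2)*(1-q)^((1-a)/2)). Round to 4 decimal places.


Amari alpha-divergence:
D = (4/(1-alpha^2))*(1 - p^((1+a)/2)*q^((1-a)/2) - (1-p)^((1+a)/2)*(1-q)^((1-a)/2)).
alpha = 0.5, p = 0.3, q = 0.7.
e1 = (1+alpha)/2 = 0.75, e2 = (1-alpha)/2 = 0.25.
t1 = p^e1 * q^e2 = 0.3^0.75 * 0.7^0.25 = 0.370779.
t2 = (1-p)^e1 * (1-q)^e2 = 0.7^0.75 * 0.3^0.25 = 0.566375.
4/(1-alpha^2) = 5.333333.
D = 5.333333*(1 - 0.370779 - 0.566375) = 0.3352

0.3352


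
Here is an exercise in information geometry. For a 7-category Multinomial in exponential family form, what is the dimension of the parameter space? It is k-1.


Exponential family dimension calculation:
For Multinomial with k=7 categories, dim = k-1 = 6.

6


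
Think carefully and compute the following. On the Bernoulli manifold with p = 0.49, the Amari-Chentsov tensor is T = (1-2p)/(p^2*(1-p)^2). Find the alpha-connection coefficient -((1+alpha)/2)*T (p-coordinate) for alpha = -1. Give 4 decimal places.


Skewness (Amari-Chentsov) tensor: T = (1-2p)/(p^2*(1-p)^2).
p = 0.49, 1-2p = 0.02, p^2 = 0.2401, (1-p)^2 = 0.2601.
T = 0.02/(0.2401 * 0.2601) = 0.320256.
In the p-coordinate, Gamma^(alpha) = Gamma^(0) - (alpha/2)*T with Gamma^(0) = (1/2)*g'(p) = -T/2,
so Gamma^(alpha) = -((1+alpha)/2)*T.
alpha = -1, -(1+alpha)/2 = 0.0.
Gamma = 0.0 * 0.320256 = 0.0000

0.0000


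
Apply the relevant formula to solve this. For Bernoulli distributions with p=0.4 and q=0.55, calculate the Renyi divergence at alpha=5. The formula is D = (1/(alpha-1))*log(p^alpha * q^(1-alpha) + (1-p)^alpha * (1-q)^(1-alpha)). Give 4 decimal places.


Renyi divergence of order alpha between Bernoulli distributions:
D = (1/(alpha-1))*log(p^alpha * q^(1-alpha) + (1-p)^alpha * (1-q)^(1-alpha)).
alpha = 5, p = 0.4, q = 0.55.
p^alpha * q^(1-alpha) = 0.4^5 * 0.55^-4 = 0.111905.
(1-p)^alpha * (1-q)^(1-alpha) = 0.6^5 * 0.45^-4 = 1.896296.
sum = 0.111905 + 1.896296 = 2.008201.
D = (1/4)*log(2.008201) = 0.1743

0.1743


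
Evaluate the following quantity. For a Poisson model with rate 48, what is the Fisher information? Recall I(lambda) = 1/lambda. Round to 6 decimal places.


Fisher information for Poisson: I(lambda) = 1/lambda.
lambda = 48.
I(lambda) = 1/48 = 0.020833

0.020833


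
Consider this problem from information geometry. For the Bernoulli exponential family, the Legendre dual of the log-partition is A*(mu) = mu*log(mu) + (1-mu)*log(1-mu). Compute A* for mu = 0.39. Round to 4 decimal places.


Legendre transform for Bernoulli:
A*(mu) = mu*log(mu) + (1-mu)*log(1-mu).
mu = 0.39, 1-mu = 0.61.
mu*log(mu) = 0.39*log(0.39) = -0.367227.
(1-mu)*log(1-mu) = 0.61*log(0.61) = -0.301521.
A* = -0.367227 + -0.301521 = -0.6687

-0.6687


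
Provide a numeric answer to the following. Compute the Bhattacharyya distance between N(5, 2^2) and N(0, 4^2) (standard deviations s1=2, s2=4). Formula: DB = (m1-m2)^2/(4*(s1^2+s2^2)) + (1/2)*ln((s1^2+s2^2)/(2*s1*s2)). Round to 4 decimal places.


Bhattacharyya distance between two Gaussians:
DB = (m1-m2)^2/(4*(s1^2+s2^2)) + (1/2)*ln((s1^2+s2^2)/(2*s1*s2)).
(m1-m2)^2 = (5)^2 = 25.
s1^2+s2^2 = 4 + 16 = 20.
term1 = 25/80 = 0.3125.
term2 = 0.5*ln(20/16.0) = 0.111572.
DB = 0.3125 + 0.111572 = 0.4241

0.4241


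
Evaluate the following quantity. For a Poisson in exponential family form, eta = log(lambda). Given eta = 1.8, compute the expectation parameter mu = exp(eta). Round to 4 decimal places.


Expectation parameter for Poisson exponential family:
mu = exp(eta).
eta = 1.8.
mu = exp(1.8) = 6.0496

6.0496


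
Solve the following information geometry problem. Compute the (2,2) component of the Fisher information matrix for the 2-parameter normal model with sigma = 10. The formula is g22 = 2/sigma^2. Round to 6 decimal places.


For the 2-parameter normal family, the Fisher metric has:
  g11 = 1/sigma^2, g22 = 2/sigma^2.
sigma = 10, sigma^2 = 100.
g22 = 0.020000

0.020000


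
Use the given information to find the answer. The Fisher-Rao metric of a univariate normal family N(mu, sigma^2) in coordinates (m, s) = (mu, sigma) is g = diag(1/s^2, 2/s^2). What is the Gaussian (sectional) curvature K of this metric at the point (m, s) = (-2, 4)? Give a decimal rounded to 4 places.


The metric has the form g = (A dm^2 + B ds^2)/s^2 with A = 1, B = 2.
Substitute u = sqrt(A/B)*m: g = B*(du^2 + ds^2)/s^2, i.e. B times the
Poincare upper half-plane metric, which has constant Gaussian curvature -1.
Scaling a 2D metric by a constant c divides the Gaussian curvature by c,
so K = -1/B = -1/(2) = -0.5000 everywhere (the point (m, s) = (-2, 4) is irrelevant:
the curvature is constant).
The requested Gaussian curvature is K = -0.5000.

-0.5000


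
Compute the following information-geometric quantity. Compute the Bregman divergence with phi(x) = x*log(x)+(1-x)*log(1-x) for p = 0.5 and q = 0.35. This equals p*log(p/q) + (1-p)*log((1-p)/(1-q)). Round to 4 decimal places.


Bregman divergence with negative entropy generator:
D = p*log(p/q) + (1-p)*log((1-p)/(1-q)).
p = 0.5, q = 0.35.
p*log(p/q) = 0.5*log(0.5/0.35) = 0.178337.
(1-p)*log((1-p)/(1-q)) = 0.5*log(0.5/0.65) = -0.131182.
D = 0.178337 + -0.131182 = 0.0472

0.0472


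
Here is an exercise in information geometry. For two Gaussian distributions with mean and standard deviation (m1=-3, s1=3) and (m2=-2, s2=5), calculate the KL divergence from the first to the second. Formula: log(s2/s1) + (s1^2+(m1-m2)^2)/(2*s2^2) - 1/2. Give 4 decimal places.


KL divergence between normal distributions:
KL = log(s2/s1) + (s1^2 + (m1-m2)^2)/(2*s2^2) - 1/2.
log(5/3) = 0.510826.
(3^2 + (-3--2)^2)/(2*5^2) = (9 + 1)/50 = 0.2.
KL = 0.510826 + 0.2 - 0.5 = 0.2108

0.2108


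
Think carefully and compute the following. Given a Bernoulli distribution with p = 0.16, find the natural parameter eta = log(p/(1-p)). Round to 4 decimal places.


Natural parameter for Bernoulli: eta = log(p/(1-p)).
p = 0.16, 1-p = 0.84.
p/(1-p) = 0.190476.
eta = log(0.190476) = -1.6582

-1.6582


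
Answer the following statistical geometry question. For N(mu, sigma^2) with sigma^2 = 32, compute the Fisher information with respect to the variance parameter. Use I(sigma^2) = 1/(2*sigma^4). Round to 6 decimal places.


Fisher information for variance: I(sigma^2) = 1/(2*sigma^4).
sigma^2 = 32, so sigma^4 = 1024.
I = 1/(2*1024) = 1/2048 = 0.000488

0.000488


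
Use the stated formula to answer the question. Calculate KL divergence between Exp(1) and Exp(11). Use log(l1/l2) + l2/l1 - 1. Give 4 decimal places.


KL divergence for exponential family:
KL = log(l1/l2) + l2/l1 - 1.
log(1/11) = -2.397895.
11/1 = 11.0.
KL = -2.397895 + 11.0 - 1 = 7.6021

7.6021


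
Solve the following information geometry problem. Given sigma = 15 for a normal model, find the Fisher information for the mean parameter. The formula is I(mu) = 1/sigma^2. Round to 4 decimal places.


The Fisher information for the mean of a normal distribution is I(mu) = 1/sigma^2.
sigma = 15, so sigma^2 = 225.
I(mu) = 1/225 = 0.0044

0.0044


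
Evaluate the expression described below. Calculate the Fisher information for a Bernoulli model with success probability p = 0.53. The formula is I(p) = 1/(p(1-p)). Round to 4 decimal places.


For Bernoulli(p), Fisher information is I(p) = 1/(p*(1-p)).
p = 0.53, 1-p = 0.47.
p*(1-p) = 0.2491.
I(p) = 1/0.2491 = 4.0145

4.0145


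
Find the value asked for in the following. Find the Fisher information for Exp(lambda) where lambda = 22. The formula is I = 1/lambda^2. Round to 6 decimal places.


Fisher information for exponential: I(lambda) = 1/lambda^2.
lambda = 22, lambda^2 = 484.
I = 1/484 = 0.002066

0.002066


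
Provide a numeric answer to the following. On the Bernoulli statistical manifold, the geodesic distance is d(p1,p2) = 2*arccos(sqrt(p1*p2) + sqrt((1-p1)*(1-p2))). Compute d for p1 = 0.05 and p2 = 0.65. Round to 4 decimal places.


Geodesic distance on Bernoulli manifold:
d(p1,p2) = 2*arccos(sqrt(p1*p2) + sqrt((1-p1)*(1-p2))).
sqrt(p1*p2) = sqrt(0.05*0.65) = 0.180278.
sqrt((1-p1)*(1-p2)) = sqrt(0.95*0.35) = 0.576628.
arg = 0.180278 + 0.576628 = 0.756906.
d = 2*arccos(0.756906) = 1.4245

1.4245


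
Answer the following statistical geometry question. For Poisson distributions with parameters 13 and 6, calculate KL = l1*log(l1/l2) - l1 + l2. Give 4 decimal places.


KL divergence for Poisson:
KL = l1*log(l1/l2) - l1 + l2.
l1 = 13, l2 = 6.
log(13/6) = 0.77319.
l1*log(l1/l2) = 13 * 0.77319 = 10.051469.
KL = 10.051469 - 13 + 6 = 3.0515

3.0515


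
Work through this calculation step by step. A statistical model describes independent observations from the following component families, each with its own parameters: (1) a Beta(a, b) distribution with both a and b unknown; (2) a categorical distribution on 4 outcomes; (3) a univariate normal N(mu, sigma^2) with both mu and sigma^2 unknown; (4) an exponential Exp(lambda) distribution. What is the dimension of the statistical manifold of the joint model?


The dimension of a statistical manifold equals the number of free
(independent) real parameters of the model. For a product of independent
blocks the parameter counts add.
- Beta (a, b): 2.
- categorical on 4 outcomes (probabilities sum to 1): 4-1 = 3.
- normal (mu, sigma^2): 2.
- exponential (lambda): 1.
Total = 2 + 3 + 2 + 1 = 8.
Dimension = 8

8


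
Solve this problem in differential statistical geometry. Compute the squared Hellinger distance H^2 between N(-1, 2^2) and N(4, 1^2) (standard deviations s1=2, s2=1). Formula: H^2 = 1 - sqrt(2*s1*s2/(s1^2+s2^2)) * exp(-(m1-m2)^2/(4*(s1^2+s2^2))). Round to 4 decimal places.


Squared Hellinger distance for Gaussians:
H^2 = 1 - sqrt(2*s1*s2/(s1^2+s2^2)) * exp(-(m1-m2)^2/(4*(s1^2+s2^2))).
s1^2 = 4, s2^2 = 1, s1^2+s2^2 = 5.
sqrt(2*2*1/(5)) = 0.894427.
(m1-m2)^2 = (-5)^2 = 25.
exp(-25/(4*5)) = exp(-1.25) = 0.286505.
H^2 = 1 - 0.894427*0.286505 = 0.7437

0.7437


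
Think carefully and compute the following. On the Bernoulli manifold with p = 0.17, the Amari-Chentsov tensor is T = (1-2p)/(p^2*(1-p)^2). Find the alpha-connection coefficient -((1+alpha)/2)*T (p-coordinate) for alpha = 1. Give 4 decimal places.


Skewness (Amari-Chentsov) tensor: T = (1-2p)/(p^2*(1-p)^2).
p = 0.17, 1-2p = 0.66, p^2 = 0.0289, (1-p)^2 = 0.6889.
T = 0.66/(0.0289 * 0.6889) = 33.150487.
In the p-coordinate, Gamma^(alpha) = Gamma^(0) - (alpha/2)*T with Gamma^(0) = (1/2)*g'(p) = -T/2,
so Gamma^(alpha) = -((1+alpha)/2)*T.
alpha = 1, -(1+alpha)/2 = -1.0.
Gamma = -1.0 * 33.150487 = -33.1505

-33.1505


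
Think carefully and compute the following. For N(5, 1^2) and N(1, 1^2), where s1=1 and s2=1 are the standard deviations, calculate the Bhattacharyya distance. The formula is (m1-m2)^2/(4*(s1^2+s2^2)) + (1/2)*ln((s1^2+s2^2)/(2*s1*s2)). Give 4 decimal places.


Bhattacharyya distance between two Gaussians:
DB = (m1-m2)^2/(4*(s1^2+s2^2)) + (1/2)*ln((s1^2+s2^2)/(2*s1*s2)).
(m1-m2)^2 = (4)^2 = 16.
s1^2+s2^2 = 1 + 1 = 2.
term1 = 16/8 = 2.0.
term2 = 0.5*ln(2/2.0) = 0.0.
DB = 2.0 + 0.0 = 2.0000

2.0000


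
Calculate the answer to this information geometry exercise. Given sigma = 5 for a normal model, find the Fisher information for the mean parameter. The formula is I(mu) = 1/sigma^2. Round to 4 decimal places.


The Fisher information for the mean of a normal distribution is I(mu) = 1/sigma^2.
sigma = 5, so sigma^2 = 25.
I(mu) = 1/25 = 0.0400

0.0400


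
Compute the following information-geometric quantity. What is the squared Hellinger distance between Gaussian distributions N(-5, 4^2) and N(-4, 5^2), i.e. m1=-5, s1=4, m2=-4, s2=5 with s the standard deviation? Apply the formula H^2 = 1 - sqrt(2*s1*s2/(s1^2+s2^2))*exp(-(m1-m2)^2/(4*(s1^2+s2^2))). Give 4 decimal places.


Squared Hellinger distance for Gaussians:
H^2 = 1 - sqrt(2*s1*s2/(s1^2+s2^2)) * exp(-(m1-m2)^2/(4*(s1^2+s2^2))).
s1^2 = 16, s2^2 = 25, s1^2+s2^2 = 41.
sqrt(2*4*5/(41)) = 0.98773.
(m1-m2)^2 = (-1)^2 = 1.
exp(-1/(4*41)) = exp(-0.006098) = 0.993921.
H^2 = 1 - 0.98773*0.993921 = 0.0183

0.0183


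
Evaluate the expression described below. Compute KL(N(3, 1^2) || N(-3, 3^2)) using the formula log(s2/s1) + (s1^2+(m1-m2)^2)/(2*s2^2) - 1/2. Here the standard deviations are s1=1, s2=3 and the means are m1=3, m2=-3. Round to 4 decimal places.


KL divergence between normal distributions:
KL = log(s2/s1) + (s1^2 + (m1-m2)^2)/(2*s2^2) - 1/2.
log(3/1) = 1.098612.
(1^2 + (3--3)^2)/(2*3^2) = (1 + 36)/18 = 2.055556.
KL = 1.098612 + 2.055556 - 0.5 = 2.6542

2.6542


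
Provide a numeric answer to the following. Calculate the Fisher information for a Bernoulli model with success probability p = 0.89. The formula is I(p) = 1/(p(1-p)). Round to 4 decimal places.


For Bernoulli(p), Fisher information is I(p) = 1/(p*(1-p)).
p = 0.89, 1-p = 0.11.
p*(1-p) = 0.0979.
I(p) = 1/0.0979 = 10.2145

10.2145


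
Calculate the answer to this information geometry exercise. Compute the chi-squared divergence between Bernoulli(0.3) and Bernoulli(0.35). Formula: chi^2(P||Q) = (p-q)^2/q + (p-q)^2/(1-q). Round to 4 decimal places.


Chi-squared divergence between Bernoulli distributions:
chi^2 = (p-q)^2/q + (p-q)^2/(1-q).
p = 0.3, q = 0.35, p-q = -0.05.
(p-q)^2 = 0.0025.
term1 = 0.0025/0.35 = 0.007143.
term2 = 0.0025/0.65 = 0.003846.
chi^2 = 0.007143 + 0.003846 = 0.0110

0.0110


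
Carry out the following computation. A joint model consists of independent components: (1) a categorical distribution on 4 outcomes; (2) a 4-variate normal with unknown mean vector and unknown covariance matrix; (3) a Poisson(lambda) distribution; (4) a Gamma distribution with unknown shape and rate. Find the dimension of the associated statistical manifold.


The dimension of a statistical manifold equals the number of free
(independent) real parameters of the model. For a product of independent
blocks the parameter counts add.
- categorical on 4 outcomes (probabilities sum to 1): 4-1 = 3.
- 4-variate normal: 4 (mean) + 4*5/2 = 10 (symmetric covariance) = 14.
- Poisson (lambda): 1.
- Gamma (shape, rate): 2.
Total = 3 + 14 + 1 + 2 = 20.
Dimension = 20

20


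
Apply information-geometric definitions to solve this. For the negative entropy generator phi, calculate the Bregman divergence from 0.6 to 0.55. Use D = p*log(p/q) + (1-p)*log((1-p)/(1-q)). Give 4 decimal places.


Bregman divergence with negative entropy generator:
D = p*log(p/q) + (1-p)*log((1-p)/(1-q)).
p = 0.6, q = 0.55.
p*log(p/q) = 0.6*log(0.6/0.55) = 0.052207.
(1-p)*log((1-p)/(1-q)) = 0.4*log(0.4/0.45) = -0.047113.
D = 0.052207 + -0.047113 = 0.0051

0.0051


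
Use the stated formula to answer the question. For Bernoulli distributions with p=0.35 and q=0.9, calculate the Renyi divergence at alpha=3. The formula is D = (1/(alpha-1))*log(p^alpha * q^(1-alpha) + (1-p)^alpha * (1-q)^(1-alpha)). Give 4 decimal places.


Renyi divergence of order alpha between Bernoulli distributions:
D = (1/(alpha-1))*log(p^alpha * q^(1-alpha) + (1-p)^alpha * (1-q)^(1-alpha)).
alpha = 3, p = 0.35, q = 0.9.
p^alpha * q^(1-alpha) = 0.35^3 * 0.9^-2 = 0.052932.
(1-p)^alpha * (1-q)^(1-alpha) = 0.65^3 * 0.1^-2 = 27.4625.
sum = 0.052932 + 27.4625 = 27.515432.
D = (1/2)*log(27.515432) = 1.6574

1.6574


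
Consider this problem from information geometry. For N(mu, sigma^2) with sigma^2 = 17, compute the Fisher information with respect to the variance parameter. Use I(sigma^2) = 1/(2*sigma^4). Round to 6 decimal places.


Fisher information for variance: I(sigma^2) = 1/(2*sigma^4).
sigma^2 = 17, so sigma^4 = 289.
I = 1/(2*289) = 1/578 = 0.001730

0.001730


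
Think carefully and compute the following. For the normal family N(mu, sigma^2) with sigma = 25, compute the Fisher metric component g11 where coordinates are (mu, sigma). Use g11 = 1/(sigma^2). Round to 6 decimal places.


For the 2-parameter normal family, the Fisher metric has:
  g11 = 1/sigma^2, g22 = 2/sigma^2.
sigma = 25, sigma^2 = 625.
g11 = 0.001600

0.001600


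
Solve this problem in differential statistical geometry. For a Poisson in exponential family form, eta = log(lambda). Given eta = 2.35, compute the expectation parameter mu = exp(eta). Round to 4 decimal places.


Expectation parameter for Poisson exponential family:
mu = exp(eta).
eta = 2.35.
mu = exp(2.35) = 10.4856

10.4856


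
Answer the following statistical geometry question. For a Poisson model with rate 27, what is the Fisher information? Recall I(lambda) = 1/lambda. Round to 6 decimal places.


Fisher information for Poisson: I(lambda) = 1/lambda.
lambda = 27.
I(lambda) = 1/27 = 0.037037

0.037037


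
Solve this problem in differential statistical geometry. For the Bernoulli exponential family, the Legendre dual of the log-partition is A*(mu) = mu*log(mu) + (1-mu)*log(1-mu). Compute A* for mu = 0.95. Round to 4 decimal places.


Legendre transform for Bernoulli:
A*(mu) = mu*log(mu) + (1-mu)*log(1-mu).
mu = 0.95, 1-mu = 0.05.
mu*log(mu) = 0.95*log(0.95) = -0.048729.
(1-mu)*log(1-mu) = 0.05*log(0.05) = -0.149787.
A* = -0.048729 + -0.149787 = -0.1985

-0.1985


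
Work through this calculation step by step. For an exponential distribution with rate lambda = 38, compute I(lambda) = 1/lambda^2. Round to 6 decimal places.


Fisher information for exponential: I(lambda) = 1/lambda^2.
lambda = 38, lambda^2 = 1444.
I = 1/1444 = 0.000693

0.000693


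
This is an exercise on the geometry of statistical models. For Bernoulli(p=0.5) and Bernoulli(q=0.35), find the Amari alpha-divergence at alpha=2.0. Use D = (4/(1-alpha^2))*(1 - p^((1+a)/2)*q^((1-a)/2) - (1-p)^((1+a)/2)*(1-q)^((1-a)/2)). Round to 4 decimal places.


Amari alpha-divergence:
D = (4/(1-alpha^2))*(1 - p^((1+a)/2)*q^((1-a)/2) - (1-p)^((1+a)/2)*(1-q)^((1-a)/2)).
alpha = 2.0, p = 0.5, q = 0.35.
e1 = (1+alpha)/2 = 1.5, e2 = (1-alpha)/2 = -0.5.
t1 = p^e1 * q^e2 = 0.5^1.5 * 0.35^-0.5 = 0.597614.
t2 = (1-p)^e1 * (1-q)^e2 = 0.5^1.5 * 0.65^-0.5 = 0.438529.
4/(1-alpha^2) = -1.333333.
D = -1.333333*(1 - 0.597614 - 0.438529) = 0.0482

0.0482


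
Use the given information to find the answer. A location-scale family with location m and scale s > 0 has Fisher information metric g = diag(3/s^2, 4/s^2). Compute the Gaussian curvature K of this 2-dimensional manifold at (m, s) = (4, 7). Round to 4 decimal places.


The metric has the form g = (A dm^2 + B ds^2)/s^2 with A = 3, B = 4.
Substitute u = sqrt(A/B)*m: g = B*(du^2 + ds^2)/s^2, i.e. B times the
Poincare upper half-plane metric, which has constant Gaussian curvature -1.
Scaling a 2D metric by a constant c divides the Gaussian curvature by c,
so K = -1/B = -1/(4) = -0.2500 everywhere (the point (m, s) = (4, 7) is irrelevant:
the curvature is constant).
The requested Gaussian curvature is K = -0.2500.

-0.2500


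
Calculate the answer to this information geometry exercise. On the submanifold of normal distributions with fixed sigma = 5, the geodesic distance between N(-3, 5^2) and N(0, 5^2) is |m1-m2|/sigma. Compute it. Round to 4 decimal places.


On the fixed-variance normal subfamily, geodesic distance = |m1-m2|/sigma.
|-3 - 0| = 3.
sigma = 5.
d = 3/5 = 0.6000

0.6000


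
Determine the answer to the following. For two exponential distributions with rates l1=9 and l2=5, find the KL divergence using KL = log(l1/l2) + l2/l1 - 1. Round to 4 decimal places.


KL divergence for exponential family:
KL = log(l1/l2) + l2/l1 - 1.
log(9/5) = 0.587787.
5/9 = 0.555556.
KL = 0.587787 + 0.555556 - 1 = 0.1433

0.1433


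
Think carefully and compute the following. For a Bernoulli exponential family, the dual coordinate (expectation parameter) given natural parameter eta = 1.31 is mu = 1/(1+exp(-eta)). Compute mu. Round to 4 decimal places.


Dual coordinate (expectation parameter) for Bernoulli:
mu = 1/(1+exp(-eta)).
eta = 1.31.
exp(-eta) = exp(-1.31) = 0.26982.
mu = 1/(1+0.26982) = 0.7875

0.7875


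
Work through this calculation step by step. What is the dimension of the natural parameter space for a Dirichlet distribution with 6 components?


Exponential family dimension calculation:
Dirichlet with 6 components has 6 natural parameters.

6


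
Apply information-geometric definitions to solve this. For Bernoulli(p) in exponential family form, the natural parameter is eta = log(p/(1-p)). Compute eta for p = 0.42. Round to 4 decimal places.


Natural parameter for Bernoulli: eta = log(p/(1-p)).
p = 0.42, 1-p = 0.58.
p/(1-p) = 0.724138.
eta = log(0.724138) = -0.3228

-0.3228


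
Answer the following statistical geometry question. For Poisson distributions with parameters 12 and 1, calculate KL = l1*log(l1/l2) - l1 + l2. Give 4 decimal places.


KL divergence for Poisson:
KL = l1*log(l1/l2) - l1 + l2.
l1 = 12, l2 = 1.
log(12/1) = 2.484907.
l1*log(l1/l2) = 12 * 2.484907 = 29.81888.
KL = 29.81888 - 12 + 1 = 18.8189

18.8189


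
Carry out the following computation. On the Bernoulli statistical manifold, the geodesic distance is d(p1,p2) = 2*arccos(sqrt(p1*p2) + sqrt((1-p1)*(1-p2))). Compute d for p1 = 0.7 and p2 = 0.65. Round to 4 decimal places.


Geodesic distance on Bernoulli manifold:
d(p1,p2) = 2*arccos(sqrt(p1*p2) + sqrt((1-p1)*(1-p2))).
sqrt(p1*p2) = sqrt(0.7*0.65) = 0.674537.
sqrt((1-p1)*(1-p2)) = sqrt(0.3*0.35) = 0.324037.
arg = 0.674537 + 0.324037 = 0.998574.
d = 2*arccos(0.998574) = 0.1068

0.1068


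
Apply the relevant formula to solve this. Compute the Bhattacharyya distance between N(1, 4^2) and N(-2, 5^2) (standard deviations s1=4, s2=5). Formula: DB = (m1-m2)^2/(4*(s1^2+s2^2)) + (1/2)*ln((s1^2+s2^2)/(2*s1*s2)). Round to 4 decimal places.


Bhattacharyya distance between two Gaussians:
DB = (m1-m2)^2/(4*(s1^2+s2^2)) + (1/2)*ln((s1^2+s2^2)/(2*s1*s2)).
(m1-m2)^2 = (3)^2 = 9.
s1^2+s2^2 = 16 + 25 = 41.
term1 = 9/164 = 0.054878.
term2 = 0.5*ln(41/40.0) = 0.012346.
DB = 0.054878 + 0.012346 = 0.0672

0.0672


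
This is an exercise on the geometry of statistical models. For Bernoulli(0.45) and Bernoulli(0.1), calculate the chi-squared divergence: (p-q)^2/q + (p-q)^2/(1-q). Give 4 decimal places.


Chi-squared divergence between Bernoulli distributions:
chi^2 = (p-q)^2/q + (p-q)^2/(1-q).
p = 0.45, q = 0.1, p-q = 0.35.
(p-q)^2 = 0.1225.
term1 = 0.1225/0.1 = 1.225.
term2 = 0.1225/0.9 = 0.136111.
chi^2 = 1.225 + 0.136111 = 1.3611

1.3611
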